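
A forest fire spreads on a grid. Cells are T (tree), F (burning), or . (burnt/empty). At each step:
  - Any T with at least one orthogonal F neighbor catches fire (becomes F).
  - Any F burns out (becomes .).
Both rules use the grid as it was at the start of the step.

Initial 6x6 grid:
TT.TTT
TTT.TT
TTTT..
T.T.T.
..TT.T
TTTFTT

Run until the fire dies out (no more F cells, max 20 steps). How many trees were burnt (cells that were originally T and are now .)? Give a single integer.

Step 1: +3 fires, +1 burnt (F count now 3)
Step 2: +3 fires, +3 burnt (F count now 3)
Step 3: +3 fires, +3 burnt (F count now 3)
Step 4: +1 fires, +3 burnt (F count now 1)
Step 5: +3 fires, +1 burnt (F count now 3)
Step 6: +2 fires, +3 burnt (F count now 2)
Step 7: +3 fires, +2 burnt (F count now 3)
Step 8: +1 fires, +3 burnt (F count now 1)
Step 9: +0 fires, +1 burnt (F count now 0)
Fire out after step 9
Initially T: 25, now '.': 30
Total burnt (originally-T cells now '.'): 19

Answer: 19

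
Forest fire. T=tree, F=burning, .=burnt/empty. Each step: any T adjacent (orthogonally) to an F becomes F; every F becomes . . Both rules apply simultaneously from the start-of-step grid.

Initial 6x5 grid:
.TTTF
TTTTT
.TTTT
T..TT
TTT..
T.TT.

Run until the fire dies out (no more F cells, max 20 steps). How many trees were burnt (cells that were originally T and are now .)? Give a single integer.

Step 1: +2 fires, +1 burnt (F count now 2)
Step 2: +3 fires, +2 burnt (F count now 3)
Step 3: +4 fires, +3 burnt (F count now 4)
Step 4: +3 fires, +4 burnt (F count now 3)
Step 5: +2 fires, +3 burnt (F count now 2)
Step 6: +0 fires, +2 burnt (F count now 0)
Fire out after step 6
Initially T: 21, now '.': 23
Total burnt (originally-T cells now '.'): 14

Answer: 14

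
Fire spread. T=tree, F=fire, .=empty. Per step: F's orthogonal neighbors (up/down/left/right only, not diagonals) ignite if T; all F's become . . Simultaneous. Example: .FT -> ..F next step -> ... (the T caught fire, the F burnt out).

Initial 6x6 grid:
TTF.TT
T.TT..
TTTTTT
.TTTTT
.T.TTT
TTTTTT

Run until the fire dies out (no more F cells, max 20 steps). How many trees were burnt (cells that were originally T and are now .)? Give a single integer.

Answer: 26

Derivation:
Step 1: +2 fires, +1 burnt (F count now 2)
Step 2: +3 fires, +2 burnt (F count now 3)
Step 3: +4 fires, +3 burnt (F count now 4)
Step 4: +4 fires, +4 burnt (F count now 4)
Step 5: +4 fires, +4 burnt (F count now 4)
Step 6: +4 fires, +4 burnt (F count now 4)
Step 7: +4 fires, +4 burnt (F count now 4)
Step 8: +1 fires, +4 burnt (F count now 1)
Step 9: +0 fires, +1 burnt (F count now 0)
Fire out after step 9
Initially T: 28, now '.': 34
Total burnt (originally-T cells now '.'): 26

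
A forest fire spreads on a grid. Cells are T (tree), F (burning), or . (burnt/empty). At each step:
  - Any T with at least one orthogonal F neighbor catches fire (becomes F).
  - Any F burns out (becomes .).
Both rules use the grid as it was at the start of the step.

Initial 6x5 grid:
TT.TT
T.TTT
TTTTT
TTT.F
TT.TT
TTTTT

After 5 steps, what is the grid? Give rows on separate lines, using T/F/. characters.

Step 1: 2 trees catch fire, 1 burn out
  TT.TT
  T.TTT
  TTTTF
  TTT..
  TT.TF
  TTTTT
Step 2: 4 trees catch fire, 2 burn out
  TT.TT
  T.TTF
  TTTF.
  TTT..
  TT.F.
  TTTTF
Step 3: 4 trees catch fire, 4 burn out
  TT.TF
  T.TF.
  TTF..
  TTT..
  TT...
  TTTF.
Step 4: 5 trees catch fire, 4 burn out
  TT.F.
  T.F..
  TF...
  TTF..
  TT...
  TTF..
Step 5: 3 trees catch fire, 5 burn out
  TT...
  T....
  F....
  TF...
  TT...
  TF...

TT...
T....
F....
TF...
TT...
TF...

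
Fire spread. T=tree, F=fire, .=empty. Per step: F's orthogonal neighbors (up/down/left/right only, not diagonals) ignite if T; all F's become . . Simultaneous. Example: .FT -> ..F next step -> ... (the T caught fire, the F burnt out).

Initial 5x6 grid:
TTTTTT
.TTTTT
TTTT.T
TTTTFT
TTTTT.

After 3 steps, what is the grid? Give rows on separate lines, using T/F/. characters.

Step 1: 3 trees catch fire, 1 burn out
  TTTTTT
  .TTTTT
  TTTT.T
  TTTF.F
  TTTTF.
Step 2: 4 trees catch fire, 3 burn out
  TTTTTT
  .TTTTT
  TTTF.F
  TTF...
  TTTF..
Step 3: 5 trees catch fire, 4 burn out
  TTTTTT
  .TTFTF
  TTF...
  TF....
  TTF...

TTTTTT
.TTFTF
TTF...
TF....
TTF...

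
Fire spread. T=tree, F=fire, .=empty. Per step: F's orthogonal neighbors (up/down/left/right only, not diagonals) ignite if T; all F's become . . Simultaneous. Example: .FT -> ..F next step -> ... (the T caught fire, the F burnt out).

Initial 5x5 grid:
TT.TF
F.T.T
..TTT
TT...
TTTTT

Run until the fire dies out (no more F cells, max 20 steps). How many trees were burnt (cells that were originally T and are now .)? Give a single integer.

Step 1: +3 fires, +2 burnt (F count now 3)
Step 2: +2 fires, +3 burnt (F count now 2)
Step 3: +1 fires, +2 burnt (F count now 1)
Step 4: +1 fires, +1 burnt (F count now 1)
Step 5: +1 fires, +1 burnt (F count now 1)
Step 6: +0 fires, +1 burnt (F count now 0)
Fire out after step 6
Initially T: 15, now '.': 18
Total burnt (originally-T cells now '.'): 8

Answer: 8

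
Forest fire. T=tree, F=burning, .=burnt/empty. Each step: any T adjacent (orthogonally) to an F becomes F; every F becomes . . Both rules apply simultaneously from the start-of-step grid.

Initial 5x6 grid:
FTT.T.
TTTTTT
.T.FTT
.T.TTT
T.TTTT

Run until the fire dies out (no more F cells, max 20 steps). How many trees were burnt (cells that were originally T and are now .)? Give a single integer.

Answer: 20

Derivation:
Step 1: +5 fires, +2 burnt (F count now 5)
Step 2: +7 fires, +5 burnt (F count now 7)
Step 3: +6 fires, +7 burnt (F count now 6)
Step 4: +2 fires, +6 burnt (F count now 2)
Step 5: +0 fires, +2 burnt (F count now 0)
Fire out after step 5
Initially T: 21, now '.': 29
Total burnt (originally-T cells now '.'): 20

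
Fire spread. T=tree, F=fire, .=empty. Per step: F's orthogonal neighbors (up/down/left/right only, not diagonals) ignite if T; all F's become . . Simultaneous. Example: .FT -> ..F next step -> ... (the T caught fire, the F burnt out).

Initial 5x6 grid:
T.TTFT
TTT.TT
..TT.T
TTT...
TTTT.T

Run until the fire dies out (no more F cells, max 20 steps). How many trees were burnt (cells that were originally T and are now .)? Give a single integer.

Step 1: +3 fires, +1 burnt (F count now 3)
Step 2: +2 fires, +3 burnt (F count now 2)
Step 3: +2 fires, +2 burnt (F count now 2)
Step 4: +2 fires, +2 burnt (F count now 2)
Step 5: +3 fires, +2 burnt (F count now 3)
Step 6: +3 fires, +3 burnt (F count now 3)
Step 7: +3 fires, +3 burnt (F count now 3)
Step 8: +1 fires, +3 burnt (F count now 1)
Step 9: +0 fires, +1 burnt (F count now 0)
Fire out after step 9
Initially T: 20, now '.': 29
Total burnt (originally-T cells now '.'): 19

Answer: 19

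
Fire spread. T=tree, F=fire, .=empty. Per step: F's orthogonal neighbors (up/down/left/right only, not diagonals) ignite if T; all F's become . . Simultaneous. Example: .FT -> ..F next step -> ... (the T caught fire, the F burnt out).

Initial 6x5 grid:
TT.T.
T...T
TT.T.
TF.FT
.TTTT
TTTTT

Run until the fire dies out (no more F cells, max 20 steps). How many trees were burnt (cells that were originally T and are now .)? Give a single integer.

Answer: 17

Derivation:
Step 1: +6 fires, +2 burnt (F count now 6)
Step 2: +5 fires, +6 burnt (F count now 5)
Step 3: +4 fires, +5 burnt (F count now 4)
Step 4: +1 fires, +4 burnt (F count now 1)
Step 5: +1 fires, +1 burnt (F count now 1)
Step 6: +0 fires, +1 burnt (F count now 0)
Fire out after step 6
Initially T: 19, now '.': 28
Total burnt (originally-T cells now '.'): 17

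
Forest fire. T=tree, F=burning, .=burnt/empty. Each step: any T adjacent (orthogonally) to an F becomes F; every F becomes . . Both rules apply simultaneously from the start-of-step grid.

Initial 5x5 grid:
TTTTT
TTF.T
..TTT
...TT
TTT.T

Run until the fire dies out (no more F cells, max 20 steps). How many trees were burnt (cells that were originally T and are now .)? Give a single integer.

Step 1: +3 fires, +1 burnt (F count now 3)
Step 2: +4 fires, +3 burnt (F count now 4)
Step 3: +4 fires, +4 burnt (F count now 4)
Step 4: +2 fires, +4 burnt (F count now 2)
Step 5: +1 fires, +2 burnt (F count now 1)
Step 6: +0 fires, +1 burnt (F count now 0)
Fire out after step 6
Initially T: 17, now '.': 22
Total burnt (originally-T cells now '.'): 14

Answer: 14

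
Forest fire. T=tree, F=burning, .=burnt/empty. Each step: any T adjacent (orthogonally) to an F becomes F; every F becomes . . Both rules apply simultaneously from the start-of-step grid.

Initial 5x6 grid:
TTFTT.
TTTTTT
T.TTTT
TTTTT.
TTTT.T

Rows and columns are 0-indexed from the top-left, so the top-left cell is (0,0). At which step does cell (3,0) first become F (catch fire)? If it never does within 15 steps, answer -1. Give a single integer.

Step 1: cell (3,0)='T' (+3 fires, +1 burnt)
Step 2: cell (3,0)='T' (+5 fires, +3 burnt)
Step 3: cell (3,0)='T' (+4 fires, +5 burnt)
Step 4: cell (3,0)='T' (+6 fires, +4 burnt)
Step 5: cell (3,0)='F' (+5 fires, +6 burnt)
  -> target ignites at step 5
Step 6: cell (3,0)='.' (+1 fires, +5 burnt)
Step 7: cell (3,0)='.' (+0 fires, +1 burnt)
  fire out at step 7

5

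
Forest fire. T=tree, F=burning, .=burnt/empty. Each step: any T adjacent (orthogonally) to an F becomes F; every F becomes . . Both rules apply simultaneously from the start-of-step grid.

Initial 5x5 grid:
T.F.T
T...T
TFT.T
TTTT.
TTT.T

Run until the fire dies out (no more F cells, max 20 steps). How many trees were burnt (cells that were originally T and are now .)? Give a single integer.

Answer: 11

Derivation:
Step 1: +3 fires, +2 burnt (F count now 3)
Step 2: +4 fires, +3 burnt (F count now 4)
Step 3: +4 fires, +4 burnt (F count now 4)
Step 4: +0 fires, +4 burnt (F count now 0)
Fire out after step 4
Initially T: 15, now '.': 21
Total burnt (originally-T cells now '.'): 11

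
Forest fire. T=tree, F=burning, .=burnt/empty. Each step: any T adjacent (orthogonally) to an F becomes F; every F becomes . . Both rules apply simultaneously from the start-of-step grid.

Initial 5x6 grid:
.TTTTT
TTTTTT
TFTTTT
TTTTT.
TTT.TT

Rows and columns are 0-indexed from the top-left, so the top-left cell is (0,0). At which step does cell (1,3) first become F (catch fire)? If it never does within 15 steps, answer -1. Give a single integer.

Step 1: cell (1,3)='T' (+4 fires, +1 burnt)
Step 2: cell (1,3)='T' (+7 fires, +4 burnt)
Step 3: cell (1,3)='F' (+6 fires, +7 burnt)
  -> target ignites at step 3
Step 4: cell (1,3)='.' (+4 fires, +6 burnt)
Step 5: cell (1,3)='.' (+3 fires, +4 burnt)
Step 6: cell (1,3)='.' (+2 fires, +3 burnt)
Step 7: cell (1,3)='.' (+0 fires, +2 burnt)
  fire out at step 7

3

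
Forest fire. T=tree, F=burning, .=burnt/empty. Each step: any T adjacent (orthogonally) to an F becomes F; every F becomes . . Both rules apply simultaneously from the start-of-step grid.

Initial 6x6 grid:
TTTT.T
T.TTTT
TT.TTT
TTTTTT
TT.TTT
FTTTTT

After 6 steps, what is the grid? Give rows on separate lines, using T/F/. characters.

Step 1: 2 trees catch fire, 1 burn out
  TTTT.T
  T.TTTT
  TT.TTT
  TTTTTT
  FT.TTT
  .FTTTT
Step 2: 3 trees catch fire, 2 burn out
  TTTT.T
  T.TTTT
  TT.TTT
  FTTTTT
  .F.TTT
  ..FTTT
Step 3: 3 trees catch fire, 3 burn out
  TTTT.T
  T.TTTT
  FT.TTT
  .FTTTT
  ...TTT
  ...FTT
Step 4: 5 trees catch fire, 3 burn out
  TTTT.T
  F.TTTT
  .F.TTT
  ..FTTT
  ...FTT
  ....FT
Step 5: 4 trees catch fire, 5 burn out
  FTTT.T
  ..TTTT
  ...TTT
  ...FTT
  ....FT
  .....F
Step 6: 4 trees catch fire, 4 burn out
  .FTT.T
  ..TTTT
  ...FTT
  ....FT
  .....F
  ......

.FTT.T
..TTTT
...FTT
....FT
.....F
......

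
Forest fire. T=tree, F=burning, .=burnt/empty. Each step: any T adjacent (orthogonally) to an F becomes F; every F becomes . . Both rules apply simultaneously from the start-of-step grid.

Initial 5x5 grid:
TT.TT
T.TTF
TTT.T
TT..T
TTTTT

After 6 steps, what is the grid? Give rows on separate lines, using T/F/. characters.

Step 1: 3 trees catch fire, 1 burn out
  TT.TF
  T.TF.
  TTT.F
  TT..T
  TTTTT
Step 2: 3 trees catch fire, 3 burn out
  TT.F.
  T.F..
  TTT..
  TT..F
  TTTTT
Step 3: 2 trees catch fire, 3 burn out
  TT...
  T....
  TTF..
  TT...
  TTTTF
Step 4: 2 trees catch fire, 2 burn out
  TT...
  T....
  TF...
  TT...
  TTTF.
Step 5: 3 trees catch fire, 2 burn out
  TT...
  T....
  F....
  TF...
  TTF..
Step 6: 3 trees catch fire, 3 burn out
  TT...
  F....
  .....
  F....
  TF...

TT...
F....
.....
F....
TF...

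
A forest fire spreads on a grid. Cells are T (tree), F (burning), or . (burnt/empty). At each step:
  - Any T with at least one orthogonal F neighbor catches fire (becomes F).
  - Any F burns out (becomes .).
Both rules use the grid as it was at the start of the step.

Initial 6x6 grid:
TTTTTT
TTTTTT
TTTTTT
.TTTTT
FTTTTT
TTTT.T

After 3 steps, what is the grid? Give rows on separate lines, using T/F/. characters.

Step 1: 2 trees catch fire, 1 burn out
  TTTTTT
  TTTTTT
  TTTTTT
  .TTTTT
  .FTTTT
  FTTT.T
Step 2: 3 trees catch fire, 2 burn out
  TTTTTT
  TTTTTT
  TTTTTT
  .FTTTT
  ..FTTT
  .FTT.T
Step 3: 4 trees catch fire, 3 burn out
  TTTTTT
  TTTTTT
  TFTTTT
  ..FTTT
  ...FTT
  ..FT.T

TTTTTT
TTTTTT
TFTTTT
..FTTT
...FTT
..FT.T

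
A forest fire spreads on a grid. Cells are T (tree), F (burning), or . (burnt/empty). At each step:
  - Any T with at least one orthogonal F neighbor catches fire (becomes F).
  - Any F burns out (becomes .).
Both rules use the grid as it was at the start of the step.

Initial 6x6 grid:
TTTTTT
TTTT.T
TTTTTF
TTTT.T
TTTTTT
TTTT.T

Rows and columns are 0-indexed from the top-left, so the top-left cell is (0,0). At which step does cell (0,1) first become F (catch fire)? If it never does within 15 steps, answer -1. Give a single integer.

Step 1: cell (0,1)='T' (+3 fires, +1 burnt)
Step 2: cell (0,1)='T' (+3 fires, +3 burnt)
Step 3: cell (0,1)='T' (+6 fires, +3 burnt)
Step 4: cell (0,1)='T' (+5 fires, +6 burnt)
Step 5: cell (0,1)='T' (+6 fires, +5 burnt)
Step 6: cell (0,1)='F' (+5 fires, +6 burnt)
  -> target ignites at step 6
Step 7: cell (0,1)='.' (+3 fires, +5 burnt)
Step 8: cell (0,1)='.' (+1 fires, +3 burnt)
Step 9: cell (0,1)='.' (+0 fires, +1 burnt)
  fire out at step 9

6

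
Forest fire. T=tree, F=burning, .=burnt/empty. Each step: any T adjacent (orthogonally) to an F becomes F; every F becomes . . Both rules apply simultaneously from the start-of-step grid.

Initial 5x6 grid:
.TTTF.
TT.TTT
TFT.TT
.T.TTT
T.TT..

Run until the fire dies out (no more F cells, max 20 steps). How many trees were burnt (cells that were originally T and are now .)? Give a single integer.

Step 1: +6 fires, +2 burnt (F count now 6)
Step 2: +6 fires, +6 burnt (F count now 6)
Step 3: +2 fires, +6 burnt (F count now 2)
Step 4: +2 fires, +2 burnt (F count now 2)
Step 5: +1 fires, +2 burnt (F count now 1)
Step 6: +1 fires, +1 burnt (F count now 1)
Step 7: +0 fires, +1 burnt (F count now 0)
Fire out after step 7
Initially T: 19, now '.': 29
Total burnt (originally-T cells now '.'): 18

Answer: 18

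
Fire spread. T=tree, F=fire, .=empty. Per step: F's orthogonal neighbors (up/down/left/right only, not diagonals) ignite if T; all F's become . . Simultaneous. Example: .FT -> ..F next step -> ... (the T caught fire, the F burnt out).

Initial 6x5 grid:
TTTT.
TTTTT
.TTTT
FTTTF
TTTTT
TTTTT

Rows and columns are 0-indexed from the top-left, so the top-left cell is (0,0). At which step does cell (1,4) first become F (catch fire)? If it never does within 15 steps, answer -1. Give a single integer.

Step 1: cell (1,4)='T' (+5 fires, +2 burnt)
Step 2: cell (1,4)='F' (+8 fires, +5 burnt)
  -> target ignites at step 2
Step 3: cell (1,4)='.' (+6 fires, +8 burnt)
Step 4: cell (1,4)='.' (+5 fires, +6 burnt)
Step 5: cell (1,4)='.' (+2 fires, +5 burnt)
Step 6: cell (1,4)='.' (+0 fires, +2 burnt)
  fire out at step 6

2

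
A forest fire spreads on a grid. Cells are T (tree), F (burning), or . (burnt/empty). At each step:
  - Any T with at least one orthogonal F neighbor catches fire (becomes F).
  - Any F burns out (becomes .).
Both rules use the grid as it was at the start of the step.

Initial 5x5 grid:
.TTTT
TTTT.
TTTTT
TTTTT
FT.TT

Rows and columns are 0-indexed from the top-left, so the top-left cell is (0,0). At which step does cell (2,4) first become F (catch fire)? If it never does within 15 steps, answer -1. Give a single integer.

Step 1: cell (2,4)='T' (+2 fires, +1 burnt)
Step 2: cell (2,4)='T' (+2 fires, +2 burnt)
Step 3: cell (2,4)='T' (+3 fires, +2 burnt)
Step 4: cell (2,4)='T' (+3 fires, +3 burnt)
Step 5: cell (2,4)='T' (+5 fires, +3 burnt)
Step 6: cell (2,4)='F' (+4 fires, +5 burnt)
  -> target ignites at step 6
Step 7: cell (2,4)='.' (+1 fires, +4 burnt)
Step 8: cell (2,4)='.' (+1 fires, +1 burnt)
Step 9: cell (2,4)='.' (+0 fires, +1 burnt)
  fire out at step 9

6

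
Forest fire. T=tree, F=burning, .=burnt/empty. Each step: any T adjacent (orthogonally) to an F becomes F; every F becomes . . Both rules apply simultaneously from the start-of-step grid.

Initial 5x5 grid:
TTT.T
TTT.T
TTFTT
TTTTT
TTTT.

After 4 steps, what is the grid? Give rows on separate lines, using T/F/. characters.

Step 1: 4 trees catch fire, 1 burn out
  TTT.T
  TTF.T
  TF.FT
  TTFTT
  TTTT.
Step 2: 7 trees catch fire, 4 burn out
  TTF.T
  TF..T
  F...F
  TF.FT
  TTFT.
Step 3: 7 trees catch fire, 7 burn out
  TF..T
  F...F
  .....
  F...F
  TF.F.
Step 4: 3 trees catch fire, 7 burn out
  F...F
  .....
  .....
  .....
  F....

F...F
.....
.....
.....
F....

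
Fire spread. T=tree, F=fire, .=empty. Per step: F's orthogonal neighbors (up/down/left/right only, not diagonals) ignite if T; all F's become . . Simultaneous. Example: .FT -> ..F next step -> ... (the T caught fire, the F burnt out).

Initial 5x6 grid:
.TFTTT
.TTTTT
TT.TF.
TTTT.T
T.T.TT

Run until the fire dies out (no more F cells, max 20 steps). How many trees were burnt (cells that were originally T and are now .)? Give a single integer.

Answer: 18

Derivation:
Step 1: +5 fires, +2 burnt (F count now 5)
Step 2: +5 fires, +5 burnt (F count now 5)
Step 3: +3 fires, +5 burnt (F count now 3)
Step 4: +3 fires, +3 burnt (F count now 3)
Step 5: +1 fires, +3 burnt (F count now 1)
Step 6: +1 fires, +1 burnt (F count now 1)
Step 7: +0 fires, +1 burnt (F count now 0)
Fire out after step 7
Initially T: 21, now '.': 27
Total burnt (originally-T cells now '.'): 18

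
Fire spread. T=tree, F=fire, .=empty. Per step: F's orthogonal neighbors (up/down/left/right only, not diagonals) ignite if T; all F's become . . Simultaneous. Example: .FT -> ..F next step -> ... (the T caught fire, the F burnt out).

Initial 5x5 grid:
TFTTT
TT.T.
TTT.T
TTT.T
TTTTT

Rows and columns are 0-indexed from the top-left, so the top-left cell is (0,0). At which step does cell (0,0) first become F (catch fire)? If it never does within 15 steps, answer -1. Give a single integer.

Step 1: cell (0,0)='F' (+3 fires, +1 burnt)
  -> target ignites at step 1
Step 2: cell (0,0)='.' (+3 fires, +3 burnt)
Step 3: cell (0,0)='.' (+5 fires, +3 burnt)
Step 4: cell (0,0)='.' (+3 fires, +5 burnt)
Step 5: cell (0,0)='.' (+2 fires, +3 burnt)
Step 6: cell (0,0)='.' (+1 fires, +2 burnt)
Step 7: cell (0,0)='.' (+1 fires, +1 burnt)
Step 8: cell (0,0)='.' (+1 fires, +1 burnt)
Step 9: cell (0,0)='.' (+1 fires, +1 burnt)
Step 10: cell (0,0)='.' (+0 fires, +1 burnt)
  fire out at step 10

1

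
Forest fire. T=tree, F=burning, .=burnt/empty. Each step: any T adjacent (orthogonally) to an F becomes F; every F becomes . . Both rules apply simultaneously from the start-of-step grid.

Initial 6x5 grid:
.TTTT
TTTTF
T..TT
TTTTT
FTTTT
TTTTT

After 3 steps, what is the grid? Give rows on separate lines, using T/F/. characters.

Step 1: 6 trees catch fire, 2 burn out
  .TTTF
  TTTF.
  T..TF
  FTTTT
  .FTTT
  FTTTT
Step 2: 8 trees catch fire, 6 burn out
  .TTF.
  TTF..
  F..F.
  .FTTF
  ..FTT
  .FTTT
Step 3: 8 trees catch fire, 8 burn out
  .TF..
  FF...
  .....
  ..FF.
  ...FF
  ..FTT

.TF..
FF...
.....
..FF.
...FF
..FTT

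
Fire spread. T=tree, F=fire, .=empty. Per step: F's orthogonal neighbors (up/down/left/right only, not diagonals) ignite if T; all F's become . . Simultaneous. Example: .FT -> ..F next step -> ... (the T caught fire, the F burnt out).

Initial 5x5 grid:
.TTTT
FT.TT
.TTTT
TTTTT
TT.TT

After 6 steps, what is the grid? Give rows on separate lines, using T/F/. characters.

Step 1: 1 trees catch fire, 1 burn out
  .TTTT
  .F.TT
  .TTTT
  TTTTT
  TT.TT
Step 2: 2 trees catch fire, 1 burn out
  .FTTT
  ...TT
  .FTTT
  TTTTT
  TT.TT
Step 3: 3 trees catch fire, 2 burn out
  ..FTT
  ...TT
  ..FTT
  TFTTT
  TT.TT
Step 4: 5 trees catch fire, 3 burn out
  ...FT
  ...TT
  ...FT
  F.FTT
  TF.TT
Step 5: 5 trees catch fire, 5 burn out
  ....F
  ...FT
  ....F
  ...FT
  F..TT
Step 6: 3 trees catch fire, 5 burn out
  .....
  ....F
  .....
  ....F
  ...FT

.....
....F
.....
....F
...FT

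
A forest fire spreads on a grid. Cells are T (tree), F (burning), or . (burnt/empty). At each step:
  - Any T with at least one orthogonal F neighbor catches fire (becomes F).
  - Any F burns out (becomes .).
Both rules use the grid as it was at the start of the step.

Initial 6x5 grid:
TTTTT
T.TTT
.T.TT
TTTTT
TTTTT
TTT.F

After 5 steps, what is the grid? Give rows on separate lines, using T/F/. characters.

Step 1: 1 trees catch fire, 1 burn out
  TTTTT
  T.TTT
  .T.TT
  TTTTT
  TTTTF
  TTT..
Step 2: 2 trees catch fire, 1 burn out
  TTTTT
  T.TTT
  .T.TT
  TTTTF
  TTTF.
  TTT..
Step 3: 3 trees catch fire, 2 burn out
  TTTTT
  T.TTT
  .T.TF
  TTTF.
  TTF..
  TTT..
Step 4: 5 trees catch fire, 3 burn out
  TTTTT
  T.TTF
  .T.F.
  TTF..
  TF...
  TTF..
Step 5: 5 trees catch fire, 5 burn out
  TTTTF
  T.TF.
  .T...
  TF...
  F....
  TF...

TTTTF
T.TF.
.T...
TF...
F....
TF...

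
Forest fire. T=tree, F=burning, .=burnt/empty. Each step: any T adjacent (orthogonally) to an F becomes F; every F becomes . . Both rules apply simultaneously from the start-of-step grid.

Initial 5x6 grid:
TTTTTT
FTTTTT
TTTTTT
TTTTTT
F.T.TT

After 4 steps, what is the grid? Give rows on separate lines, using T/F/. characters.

Step 1: 4 trees catch fire, 2 burn out
  FTTTTT
  .FTTTT
  FTTTTT
  FTTTTT
  ..T.TT
Step 2: 4 trees catch fire, 4 burn out
  .FTTTT
  ..FTTT
  .FTTTT
  .FTTTT
  ..T.TT
Step 3: 4 trees catch fire, 4 burn out
  ..FTTT
  ...FTT
  ..FTTT
  ..FTTT
  ..T.TT
Step 4: 5 trees catch fire, 4 burn out
  ...FTT
  ....FT
  ...FTT
  ...FTT
  ..F.TT

...FTT
....FT
...FTT
...FTT
..F.TT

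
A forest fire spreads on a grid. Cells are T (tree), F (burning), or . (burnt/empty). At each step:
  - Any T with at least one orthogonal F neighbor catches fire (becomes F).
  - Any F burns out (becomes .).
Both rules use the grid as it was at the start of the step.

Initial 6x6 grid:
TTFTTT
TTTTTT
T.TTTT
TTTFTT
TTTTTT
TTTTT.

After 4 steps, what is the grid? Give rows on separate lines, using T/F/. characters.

Step 1: 7 trees catch fire, 2 burn out
  TF.FTT
  TTFTTT
  T.TFTT
  TTF.FT
  TTTFTT
  TTTTT.
Step 2: 11 trees catch fire, 7 burn out
  F...FT
  TF.FTT
  T.F.FT
  TF...F
  TTF.FT
  TTTFT.
Step 3: 9 trees catch fire, 11 burn out
  .....F
  F...FT
  T....F
  F.....
  TF...F
  TTF.F.
Step 4: 4 trees catch fire, 9 burn out
  ......
  .....F
  F.....
  ......
  F.....
  TF....

......
.....F
F.....
......
F.....
TF....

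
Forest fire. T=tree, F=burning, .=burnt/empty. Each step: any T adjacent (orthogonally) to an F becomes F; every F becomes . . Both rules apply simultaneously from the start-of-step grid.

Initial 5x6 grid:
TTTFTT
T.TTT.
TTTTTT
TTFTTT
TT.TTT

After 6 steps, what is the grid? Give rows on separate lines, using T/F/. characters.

Step 1: 6 trees catch fire, 2 burn out
  TTF.FT
  T.TFT.
  TTFTTT
  TF.FTT
  TT.TTT
Step 2: 10 trees catch fire, 6 burn out
  TF...F
  T.F.F.
  TF.FTT
  F...FT
  TF.FTT
Step 3: 6 trees catch fire, 10 burn out
  F.....
  T.....
  F...FT
  .....F
  F...FT
Step 4: 3 trees catch fire, 6 burn out
  ......
  F.....
  .....F
  ......
  .....F
Step 5: 0 trees catch fire, 3 burn out
  ......
  ......
  ......
  ......
  ......
Step 6: 0 trees catch fire, 0 burn out
  ......
  ......
  ......
  ......
  ......

......
......
......
......
......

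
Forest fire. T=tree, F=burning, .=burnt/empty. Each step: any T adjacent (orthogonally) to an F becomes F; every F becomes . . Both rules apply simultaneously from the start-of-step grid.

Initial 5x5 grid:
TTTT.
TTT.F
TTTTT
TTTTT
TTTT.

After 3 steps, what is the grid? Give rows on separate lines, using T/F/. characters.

Step 1: 1 trees catch fire, 1 burn out
  TTTT.
  TTT..
  TTTTF
  TTTTT
  TTTT.
Step 2: 2 trees catch fire, 1 burn out
  TTTT.
  TTT..
  TTTF.
  TTTTF
  TTTT.
Step 3: 2 trees catch fire, 2 burn out
  TTTT.
  TTT..
  TTF..
  TTTF.
  TTTT.

TTTT.
TTT..
TTF..
TTTF.
TTTT.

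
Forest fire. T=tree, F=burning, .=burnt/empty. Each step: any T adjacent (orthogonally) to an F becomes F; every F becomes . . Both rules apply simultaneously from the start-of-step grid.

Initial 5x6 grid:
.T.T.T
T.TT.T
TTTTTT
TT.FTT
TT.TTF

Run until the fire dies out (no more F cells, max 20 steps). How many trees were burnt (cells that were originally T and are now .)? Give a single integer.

Step 1: +5 fires, +2 burnt (F count now 5)
Step 2: +4 fires, +5 burnt (F count now 4)
Step 3: +4 fires, +4 burnt (F count now 4)
Step 4: +3 fires, +4 burnt (F count now 3)
Step 5: +3 fires, +3 burnt (F count now 3)
Step 6: +1 fires, +3 burnt (F count now 1)
Step 7: +0 fires, +1 burnt (F count now 0)
Fire out after step 7
Initially T: 21, now '.': 29
Total burnt (originally-T cells now '.'): 20

Answer: 20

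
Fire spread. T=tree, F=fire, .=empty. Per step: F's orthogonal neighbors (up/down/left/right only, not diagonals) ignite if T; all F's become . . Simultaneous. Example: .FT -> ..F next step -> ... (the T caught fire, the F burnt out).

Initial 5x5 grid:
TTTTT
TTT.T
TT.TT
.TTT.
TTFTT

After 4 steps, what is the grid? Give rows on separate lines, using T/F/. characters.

Step 1: 3 trees catch fire, 1 burn out
  TTTTT
  TTT.T
  TT.TT
  .TFT.
  TF.FT
Step 2: 4 trees catch fire, 3 burn out
  TTTTT
  TTT.T
  TT.TT
  .F.F.
  F...F
Step 3: 2 trees catch fire, 4 burn out
  TTTTT
  TTT.T
  TF.FT
  .....
  .....
Step 4: 3 trees catch fire, 2 burn out
  TTTTT
  TFT.T
  F...F
  .....
  .....

TTTTT
TFT.T
F...F
.....
.....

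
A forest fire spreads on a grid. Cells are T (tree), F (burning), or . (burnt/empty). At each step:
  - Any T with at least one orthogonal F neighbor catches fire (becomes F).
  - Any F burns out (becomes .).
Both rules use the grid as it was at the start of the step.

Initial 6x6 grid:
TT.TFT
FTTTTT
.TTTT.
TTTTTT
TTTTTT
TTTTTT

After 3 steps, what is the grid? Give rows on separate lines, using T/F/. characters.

Step 1: 5 trees catch fire, 2 burn out
  FT.F.F
  .FTTFT
  .TTTT.
  TTTTTT
  TTTTTT
  TTTTTT
Step 2: 6 trees catch fire, 5 burn out
  .F....
  ..FF.F
  .FTTF.
  TTTTTT
  TTTTTT
  TTTTTT
Step 3: 4 trees catch fire, 6 burn out
  ......
  ......
  ..FF..
  TFTTFT
  TTTTTT
  TTTTTT

......
......
..FF..
TFTTFT
TTTTTT
TTTTTT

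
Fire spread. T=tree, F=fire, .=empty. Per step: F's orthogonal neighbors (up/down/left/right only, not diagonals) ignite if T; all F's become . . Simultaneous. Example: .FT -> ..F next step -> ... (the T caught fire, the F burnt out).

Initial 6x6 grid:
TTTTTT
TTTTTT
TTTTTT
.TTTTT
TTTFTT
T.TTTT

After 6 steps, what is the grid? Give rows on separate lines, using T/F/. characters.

Step 1: 4 trees catch fire, 1 burn out
  TTTTTT
  TTTTTT
  TTTTTT
  .TTFTT
  TTF.FT
  T.TFTT
Step 2: 7 trees catch fire, 4 burn out
  TTTTTT
  TTTTTT
  TTTFTT
  .TF.FT
  TF...F
  T.F.FT
Step 3: 7 trees catch fire, 7 burn out
  TTTTTT
  TTTFTT
  TTF.FT
  .F...F
  F.....
  T....F
Step 4: 6 trees catch fire, 7 burn out
  TTTFTT
  TTF.FT
  TF...F
  ......
  ......
  F.....
Step 5: 5 trees catch fire, 6 burn out
  TTF.FT
  TF...F
  F.....
  ......
  ......
  ......
Step 6: 3 trees catch fire, 5 burn out
  TF...F
  F.....
  ......
  ......
  ......
  ......

TF...F
F.....
......
......
......
......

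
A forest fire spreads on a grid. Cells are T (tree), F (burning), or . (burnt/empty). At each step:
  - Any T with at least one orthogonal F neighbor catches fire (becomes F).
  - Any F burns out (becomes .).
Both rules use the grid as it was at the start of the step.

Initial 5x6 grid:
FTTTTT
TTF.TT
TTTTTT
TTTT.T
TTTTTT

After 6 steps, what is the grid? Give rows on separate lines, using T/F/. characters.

Step 1: 5 trees catch fire, 2 burn out
  .FFTTT
  FF..TT
  TTFTTT
  TTTT.T
  TTTTTT
Step 2: 5 trees catch fire, 5 burn out
  ...FTT
  ....TT
  FF.FTT
  TTFT.T
  TTTTTT
Step 3: 6 trees catch fire, 5 burn out
  ....FT
  ....TT
  ....FT
  FF.F.T
  TTFTTT
Step 4: 6 trees catch fire, 6 burn out
  .....F
  ....FT
  .....F
  .....T
  FF.FTT
Step 5: 3 trees catch fire, 6 burn out
  ......
  .....F
  ......
  .....F
  ....FT
Step 6: 1 trees catch fire, 3 burn out
  ......
  ......
  ......
  ......
  .....F

......
......
......
......
.....F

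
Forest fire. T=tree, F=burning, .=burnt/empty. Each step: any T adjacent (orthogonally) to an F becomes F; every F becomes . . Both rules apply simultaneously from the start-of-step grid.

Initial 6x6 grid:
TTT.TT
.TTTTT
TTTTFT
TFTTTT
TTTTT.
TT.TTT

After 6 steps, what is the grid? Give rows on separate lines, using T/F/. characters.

Step 1: 8 trees catch fire, 2 burn out
  TTT.TT
  .TTTFT
  TFTF.F
  F.FTFT
  TFTTT.
  TT.TTT
Step 2: 12 trees catch fire, 8 burn out
  TTT.FT
  .FTF.F
  F.F...
  ...F.F
  F.FTF.
  TF.TTT
Step 3: 6 trees catch fire, 12 burn out
  TFT..F
  ..F...
  ......
  ......
  ...F..
  F..TFT
Step 4: 4 trees catch fire, 6 burn out
  F.F...
  ......
  ......
  ......
  ......
  ...F.F
Step 5: 0 trees catch fire, 4 burn out
  ......
  ......
  ......
  ......
  ......
  ......
Step 6: 0 trees catch fire, 0 burn out
  ......
  ......
  ......
  ......
  ......
  ......

......
......
......
......
......
......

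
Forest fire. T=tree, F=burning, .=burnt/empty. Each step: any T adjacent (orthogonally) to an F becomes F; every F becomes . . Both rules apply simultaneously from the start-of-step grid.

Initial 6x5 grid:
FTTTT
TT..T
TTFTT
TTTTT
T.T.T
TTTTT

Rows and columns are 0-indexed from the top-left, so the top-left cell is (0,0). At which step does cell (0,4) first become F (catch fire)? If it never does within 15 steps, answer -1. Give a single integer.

Step 1: cell (0,4)='T' (+5 fires, +2 burnt)
Step 2: cell (0,4)='T' (+7 fires, +5 burnt)
Step 3: cell (0,4)='T' (+5 fires, +7 burnt)
Step 4: cell (0,4)='F' (+5 fires, +5 burnt)
  -> target ignites at step 4
Step 5: cell (0,4)='.' (+2 fires, +5 burnt)
Step 6: cell (0,4)='.' (+0 fires, +2 burnt)
  fire out at step 6

4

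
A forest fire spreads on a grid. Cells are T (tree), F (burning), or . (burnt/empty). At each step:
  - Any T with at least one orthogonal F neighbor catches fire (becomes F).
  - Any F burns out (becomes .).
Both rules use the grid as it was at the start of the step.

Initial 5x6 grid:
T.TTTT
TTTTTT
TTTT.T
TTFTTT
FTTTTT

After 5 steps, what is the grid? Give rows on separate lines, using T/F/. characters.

Step 1: 6 trees catch fire, 2 burn out
  T.TTTT
  TTTTTT
  TTFT.T
  FF.FTT
  .FFTTT
Step 2: 6 trees catch fire, 6 burn out
  T.TTTT
  TTFTTT
  FF.F.T
  ....FT
  ...FTT
Step 3: 6 trees catch fire, 6 burn out
  T.FTTT
  FF.FTT
  .....T
  .....F
  ....FT
Step 4: 5 trees catch fire, 6 burn out
  F..FTT
  ....FT
  .....F
  ......
  .....F
Step 5: 2 trees catch fire, 5 burn out
  ....FT
  .....F
  ......
  ......
  ......

....FT
.....F
......
......
......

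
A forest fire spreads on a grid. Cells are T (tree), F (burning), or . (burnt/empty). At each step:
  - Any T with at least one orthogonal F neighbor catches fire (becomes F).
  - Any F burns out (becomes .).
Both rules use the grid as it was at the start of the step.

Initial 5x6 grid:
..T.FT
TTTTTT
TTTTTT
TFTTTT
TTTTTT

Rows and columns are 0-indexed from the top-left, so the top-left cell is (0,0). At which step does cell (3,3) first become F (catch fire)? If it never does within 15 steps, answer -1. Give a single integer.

Step 1: cell (3,3)='T' (+6 fires, +2 burnt)
Step 2: cell (3,3)='F' (+9 fires, +6 burnt)
  -> target ignites at step 2
Step 3: cell (3,3)='.' (+6 fires, +9 burnt)
Step 4: cell (3,3)='.' (+3 fires, +6 burnt)
Step 5: cell (3,3)='.' (+1 fires, +3 burnt)
Step 6: cell (3,3)='.' (+0 fires, +1 burnt)
  fire out at step 6

2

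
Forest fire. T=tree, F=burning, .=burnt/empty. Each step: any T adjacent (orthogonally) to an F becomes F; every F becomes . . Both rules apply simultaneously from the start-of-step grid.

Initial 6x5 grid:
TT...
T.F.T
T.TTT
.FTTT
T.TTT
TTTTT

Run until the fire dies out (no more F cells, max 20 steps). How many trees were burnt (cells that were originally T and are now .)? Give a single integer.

Answer: 16

Derivation:
Step 1: +2 fires, +2 burnt (F count now 2)
Step 2: +3 fires, +2 burnt (F count now 3)
Step 3: +4 fires, +3 burnt (F count now 4)
Step 4: +4 fires, +4 burnt (F count now 4)
Step 5: +2 fires, +4 burnt (F count now 2)
Step 6: +1 fires, +2 burnt (F count now 1)
Step 7: +0 fires, +1 burnt (F count now 0)
Fire out after step 7
Initially T: 20, now '.': 26
Total burnt (originally-T cells now '.'): 16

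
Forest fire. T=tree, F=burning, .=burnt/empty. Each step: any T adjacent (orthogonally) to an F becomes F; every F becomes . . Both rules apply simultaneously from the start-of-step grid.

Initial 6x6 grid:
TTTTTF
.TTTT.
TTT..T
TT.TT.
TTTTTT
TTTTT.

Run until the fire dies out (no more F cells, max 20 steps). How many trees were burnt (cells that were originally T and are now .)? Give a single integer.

Answer: 27

Derivation:
Step 1: +1 fires, +1 burnt (F count now 1)
Step 2: +2 fires, +1 burnt (F count now 2)
Step 3: +2 fires, +2 burnt (F count now 2)
Step 4: +2 fires, +2 burnt (F count now 2)
Step 5: +3 fires, +2 burnt (F count now 3)
Step 6: +1 fires, +3 burnt (F count now 1)
Step 7: +2 fires, +1 burnt (F count now 2)
Step 8: +2 fires, +2 burnt (F count now 2)
Step 9: +3 fires, +2 burnt (F count now 3)
Step 10: +3 fires, +3 burnt (F count now 3)
Step 11: +3 fires, +3 burnt (F count now 3)
Step 12: +3 fires, +3 burnt (F count now 3)
Step 13: +0 fires, +3 burnt (F count now 0)
Fire out after step 13
Initially T: 28, now '.': 35
Total burnt (originally-T cells now '.'): 27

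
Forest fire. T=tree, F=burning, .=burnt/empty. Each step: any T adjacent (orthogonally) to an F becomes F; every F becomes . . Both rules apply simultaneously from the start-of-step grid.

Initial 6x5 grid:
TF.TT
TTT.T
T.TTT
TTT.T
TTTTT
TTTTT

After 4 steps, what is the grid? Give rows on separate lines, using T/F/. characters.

Step 1: 2 trees catch fire, 1 burn out
  F..TT
  TFT.T
  T.TTT
  TTT.T
  TTTTT
  TTTTT
Step 2: 2 trees catch fire, 2 burn out
  ...TT
  F.F.T
  T.TTT
  TTT.T
  TTTTT
  TTTTT
Step 3: 2 trees catch fire, 2 burn out
  ...TT
  ....T
  F.FTT
  TTT.T
  TTTTT
  TTTTT
Step 4: 3 trees catch fire, 2 burn out
  ...TT
  ....T
  ...FT
  FTF.T
  TTTTT
  TTTTT

...TT
....T
...FT
FTF.T
TTTTT
TTTTT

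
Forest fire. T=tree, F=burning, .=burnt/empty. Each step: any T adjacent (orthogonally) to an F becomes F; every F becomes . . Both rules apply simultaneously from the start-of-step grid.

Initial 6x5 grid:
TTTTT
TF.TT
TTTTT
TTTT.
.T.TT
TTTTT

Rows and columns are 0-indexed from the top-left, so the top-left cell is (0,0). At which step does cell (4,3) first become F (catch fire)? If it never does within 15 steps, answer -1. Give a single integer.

Step 1: cell (4,3)='T' (+3 fires, +1 burnt)
Step 2: cell (4,3)='T' (+5 fires, +3 burnt)
Step 3: cell (4,3)='T' (+5 fires, +5 burnt)
Step 4: cell (4,3)='T' (+5 fires, +5 burnt)
Step 5: cell (4,3)='F' (+4 fires, +5 burnt)
  -> target ignites at step 5
Step 6: cell (4,3)='.' (+2 fires, +4 burnt)
Step 7: cell (4,3)='.' (+1 fires, +2 burnt)
Step 8: cell (4,3)='.' (+0 fires, +1 burnt)
  fire out at step 8

5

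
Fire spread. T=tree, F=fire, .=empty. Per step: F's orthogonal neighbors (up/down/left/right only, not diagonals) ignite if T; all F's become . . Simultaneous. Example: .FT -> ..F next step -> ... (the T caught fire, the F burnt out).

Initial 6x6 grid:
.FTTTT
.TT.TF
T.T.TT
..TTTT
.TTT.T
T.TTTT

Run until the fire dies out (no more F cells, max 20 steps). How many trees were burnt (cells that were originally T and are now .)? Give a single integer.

Step 1: +5 fires, +2 burnt (F count now 5)
Step 2: +5 fires, +5 burnt (F count now 5)
Step 3: +3 fires, +5 burnt (F count now 3)
Step 4: +3 fires, +3 burnt (F count now 3)
Step 5: +3 fires, +3 burnt (F count now 3)
Step 6: +3 fires, +3 burnt (F count now 3)
Step 7: +0 fires, +3 burnt (F count now 0)
Fire out after step 7
Initially T: 24, now '.': 34
Total burnt (originally-T cells now '.'): 22

Answer: 22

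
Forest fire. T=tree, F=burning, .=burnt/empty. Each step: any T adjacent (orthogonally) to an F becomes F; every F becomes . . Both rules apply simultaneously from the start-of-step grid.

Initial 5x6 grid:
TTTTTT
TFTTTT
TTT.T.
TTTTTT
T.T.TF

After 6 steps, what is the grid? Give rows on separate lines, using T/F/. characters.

Step 1: 6 trees catch fire, 2 burn out
  TFTTTT
  F.FTTT
  TFT.T.
  TTTTTF
  T.T.F.
Step 2: 7 trees catch fire, 6 burn out
  F.FTTT
  ...FTT
  F.F.T.
  TFTTF.
  T.T...
Step 3: 6 trees catch fire, 7 burn out
  ...FTT
  ....FT
  ....F.
  F.FF..
  T.T...
Step 4: 4 trees catch fire, 6 burn out
  ....FT
  .....F
  ......
  ......
  F.F...
Step 5: 1 trees catch fire, 4 burn out
  .....F
  ......
  ......
  ......
  ......
Step 6: 0 trees catch fire, 1 burn out
  ......
  ......
  ......
  ......
  ......

......
......
......
......
......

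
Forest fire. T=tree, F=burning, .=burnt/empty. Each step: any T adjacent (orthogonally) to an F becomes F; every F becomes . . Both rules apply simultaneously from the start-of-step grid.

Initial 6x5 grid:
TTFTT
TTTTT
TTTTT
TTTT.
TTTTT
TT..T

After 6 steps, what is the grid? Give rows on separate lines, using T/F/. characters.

Step 1: 3 trees catch fire, 1 burn out
  TF.FT
  TTFTT
  TTTTT
  TTTT.
  TTTTT
  TT..T
Step 2: 5 trees catch fire, 3 burn out
  F...F
  TF.FT
  TTFTT
  TTTT.
  TTTTT
  TT..T
Step 3: 5 trees catch fire, 5 burn out
  .....
  F...F
  TF.FT
  TTFT.
  TTTTT
  TT..T
Step 4: 5 trees catch fire, 5 burn out
  .....
  .....
  F...F
  TF.F.
  TTFTT
  TT..T
Step 5: 3 trees catch fire, 5 burn out
  .....
  .....
  .....
  F....
  TF.FT
  TT..T
Step 6: 3 trees catch fire, 3 burn out
  .....
  .....
  .....
  .....
  F...F
  TF..T

.....
.....
.....
.....
F...F
TF..T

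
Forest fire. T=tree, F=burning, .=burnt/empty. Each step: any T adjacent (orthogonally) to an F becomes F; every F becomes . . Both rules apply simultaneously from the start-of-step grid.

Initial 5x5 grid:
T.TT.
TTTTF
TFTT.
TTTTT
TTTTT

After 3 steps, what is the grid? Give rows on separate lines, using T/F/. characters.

Step 1: 5 trees catch fire, 2 burn out
  T.TT.
  TFTF.
  F.FT.
  TFTTT
  TTTTT
Step 2: 7 trees catch fire, 5 burn out
  T.TF.
  F.F..
  ...F.
  F.FTT
  TFTTT
Step 3: 5 trees catch fire, 7 burn out
  F.F..
  .....
  .....
  ...FT
  F.FTT

F.F..
.....
.....
...FT
F.FTT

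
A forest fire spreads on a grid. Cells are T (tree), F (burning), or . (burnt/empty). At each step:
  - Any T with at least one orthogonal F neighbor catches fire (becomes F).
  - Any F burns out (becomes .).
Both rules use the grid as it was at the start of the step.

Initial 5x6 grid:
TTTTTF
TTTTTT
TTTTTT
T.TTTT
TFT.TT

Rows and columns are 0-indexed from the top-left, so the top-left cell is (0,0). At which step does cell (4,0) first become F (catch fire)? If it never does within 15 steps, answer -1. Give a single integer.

Step 1: cell (4,0)='F' (+4 fires, +2 burnt)
  -> target ignites at step 1
Step 2: cell (4,0)='.' (+5 fires, +4 burnt)
Step 3: cell (4,0)='.' (+7 fires, +5 burnt)
Step 4: cell (4,0)='.' (+7 fires, +7 burnt)
Step 5: cell (4,0)='.' (+3 fires, +7 burnt)
Step 6: cell (4,0)='.' (+0 fires, +3 burnt)
  fire out at step 6

1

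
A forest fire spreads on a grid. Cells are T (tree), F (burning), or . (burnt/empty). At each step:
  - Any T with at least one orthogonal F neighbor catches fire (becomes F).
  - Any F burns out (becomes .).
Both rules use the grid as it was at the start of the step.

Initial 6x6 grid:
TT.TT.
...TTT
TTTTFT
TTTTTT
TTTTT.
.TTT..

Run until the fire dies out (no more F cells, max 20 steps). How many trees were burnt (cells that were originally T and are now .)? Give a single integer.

Answer: 24

Derivation:
Step 1: +4 fires, +1 burnt (F count now 4)
Step 2: +7 fires, +4 burnt (F count now 7)
Step 3: +4 fires, +7 burnt (F count now 4)
Step 4: +4 fires, +4 burnt (F count now 4)
Step 5: +3 fires, +4 burnt (F count now 3)
Step 6: +2 fires, +3 burnt (F count now 2)
Step 7: +0 fires, +2 burnt (F count now 0)
Fire out after step 7
Initially T: 26, now '.': 34
Total burnt (originally-T cells now '.'): 24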